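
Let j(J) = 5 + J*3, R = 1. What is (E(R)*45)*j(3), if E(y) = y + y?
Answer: 1260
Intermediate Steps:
j(J) = 5 + 3*J
E(y) = 2*y
(E(R)*45)*j(3) = ((2*1)*45)*(5 + 3*3) = (2*45)*(5 + 9) = 90*14 = 1260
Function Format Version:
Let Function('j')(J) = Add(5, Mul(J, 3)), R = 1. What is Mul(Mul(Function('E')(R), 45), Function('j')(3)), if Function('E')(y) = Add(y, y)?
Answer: 1260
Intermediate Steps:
Function('j')(J) = Add(5, Mul(3, J))
Function('E')(y) = Mul(2, y)
Mul(Mul(Function('E')(R), 45), Function('j')(3)) = Mul(Mul(Mul(2, 1), 45), Add(5, Mul(3, 3))) = Mul(Mul(2, 45), Add(5, 9)) = Mul(90, 14) = 1260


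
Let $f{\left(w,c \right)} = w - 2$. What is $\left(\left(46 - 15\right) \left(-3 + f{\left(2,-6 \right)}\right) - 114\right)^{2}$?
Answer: $42849$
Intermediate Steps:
$f{\left(w,c \right)} = -2 + w$ ($f{\left(w,c \right)} = w - 2 = -2 + w$)
$\left(\left(46 - 15\right) \left(-3 + f{\left(2,-6 \right)}\right) - 114\right)^{2} = \left(\left(46 - 15\right) \left(-3 + \left(-2 + 2\right)\right) - 114\right)^{2} = \left(31 \left(-3 + 0\right) - 114\right)^{2} = \left(31 \left(-3\right) - 114\right)^{2} = \left(-93 - 114\right)^{2} = \left(-207\right)^{2} = 42849$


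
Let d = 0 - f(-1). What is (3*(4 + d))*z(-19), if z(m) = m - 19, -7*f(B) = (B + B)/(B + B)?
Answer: -3306/7 ≈ -472.29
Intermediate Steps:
f(B) = -1/7 (f(B) = -(B + B)/(7*(B + B)) = -2*B/(7*(2*B)) = -2*B*1/(2*B)/7 = -1/7*1 = -1/7)
d = 1/7 (d = 0 - 1*(-1/7) = 0 + 1/7 = 1/7 ≈ 0.14286)
z(m) = -19 + m
(3*(4 + d))*z(-19) = (3*(4 + 1/7))*(-19 - 19) = (3*(29/7))*(-38) = (87/7)*(-38) = -3306/7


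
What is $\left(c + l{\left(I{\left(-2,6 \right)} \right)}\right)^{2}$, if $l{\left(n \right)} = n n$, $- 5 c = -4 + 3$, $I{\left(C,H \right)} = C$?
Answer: $\frac{441}{25} \approx 17.64$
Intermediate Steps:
$c = \frac{1}{5}$ ($c = - \frac{-4 + 3}{5} = \left(- \frac{1}{5}\right) \left(-1\right) = \frac{1}{5} \approx 0.2$)
$l{\left(n \right)} = n^{2}$
$\left(c + l{\left(I{\left(-2,6 \right)} \right)}\right)^{2} = \left(\frac{1}{5} + \left(-2\right)^{2}\right)^{2} = \left(\frac{1}{5} + 4\right)^{2} = \left(\frac{21}{5}\right)^{2} = \frac{441}{25}$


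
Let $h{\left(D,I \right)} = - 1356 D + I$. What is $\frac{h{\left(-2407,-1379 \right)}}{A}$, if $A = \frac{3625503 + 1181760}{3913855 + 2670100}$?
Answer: $\frac{21480238778915}{4807263} \approx 4.4683 \cdot 10^{6}$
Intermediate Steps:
$A = \frac{4807263}{6583955} \approx 0.73015$
$h{\left(D,I \right)} = I - 1356 D$
$\frac{h{\left(-2407,-1379 \right)}}{A} = \frac{-1379 - -3263892}{\frac{4807263}{6583955}} = \left(-1379 + 3263892\right) \frac{6583955}{4807263} = 3262513 \cdot \frac{6583955}{4807263} = \frac{21480238778915}{4807263}$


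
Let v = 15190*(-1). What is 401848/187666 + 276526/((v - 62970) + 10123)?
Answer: -12276997970/6384115821 ≈ -1.9231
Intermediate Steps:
v = -15190
401848/187666 + 276526/((v - 62970) + 10123) = 401848/187666 + 276526/((-15190 - 62970) + 10123) = 401848*(1/187666) + 276526/(-78160 + 10123) = 200924/93833 + 276526/(-68037) = 200924/93833 + 276526*(-1/68037) = 200924/93833 - 276526/68037 = -12276997970/6384115821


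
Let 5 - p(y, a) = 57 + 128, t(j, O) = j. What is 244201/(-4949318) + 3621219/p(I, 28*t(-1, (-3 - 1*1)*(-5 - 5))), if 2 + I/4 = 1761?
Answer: -2987101389137/148479540 ≈ -20118.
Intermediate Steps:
I = 7036 (I = -8 + 4*1761 = -8 + 7044 = 7036)
p(y, a) = -180 (p(y, a) = 5 - (57 + 128) = 5 - 1*185 = 5 - 185 = -180)
244201/(-4949318) + 3621219/p(I, 28*t(-1, (-3 - 1*1)*(-5 - 5))) = 244201/(-4949318) + 3621219/(-180) = 244201*(-1/4949318) + 3621219*(-1/180) = -244201/4949318 - 1207073/60 = -2987101389137/148479540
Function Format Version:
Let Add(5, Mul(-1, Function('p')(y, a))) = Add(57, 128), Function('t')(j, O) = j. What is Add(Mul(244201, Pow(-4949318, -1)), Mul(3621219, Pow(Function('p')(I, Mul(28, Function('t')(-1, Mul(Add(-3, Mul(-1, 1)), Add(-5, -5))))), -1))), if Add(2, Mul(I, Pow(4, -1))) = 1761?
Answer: Rational(-2987101389137, 148479540) ≈ -20118.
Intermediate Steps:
I = 7036 (I = Add(-8, Mul(4, 1761)) = Add(-8, 7044) = 7036)
Function('p')(y, a) = -180 (Function('p')(y, a) = Add(5, Mul(-1, Add(57, 128))) = Add(5, Mul(-1, 185)) = Add(5, -185) = -180)
Add(Mul(244201, Pow(-4949318, -1)), Mul(3621219, Pow(Function('p')(I, Mul(28, Function('t')(-1, Mul(Add(-3, Mul(-1, 1)), Add(-5, -5))))), -1))) = Add(Mul(244201, Pow(-4949318, -1)), Mul(3621219, Pow(-180, -1))) = Add(Mul(244201, Rational(-1, 4949318)), Mul(3621219, Rational(-1, 180))) = Add(Rational(-244201, 4949318), Rational(-1207073, 60)) = Rational(-2987101389137, 148479540)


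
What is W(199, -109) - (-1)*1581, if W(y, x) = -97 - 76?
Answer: 1408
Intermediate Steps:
W(y, x) = -173
W(199, -109) - (-1)*1581 = -173 - (-1)*1581 = -173 - 1*(-1581) = -173 + 1581 = 1408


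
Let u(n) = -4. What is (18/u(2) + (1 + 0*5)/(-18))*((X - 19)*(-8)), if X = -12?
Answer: -10168/9 ≈ -1129.8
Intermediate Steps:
(18/u(2) + (1 + 0*5)/(-18))*((X - 19)*(-8)) = (18/(-4) + (1 + 0*5)/(-18))*((-12 - 19)*(-8)) = (18*(-¼) + (1 + 0)*(-1/18))*(-31*(-8)) = (-9/2 + 1*(-1/18))*248 = (-9/2 - 1/18)*248 = -41/9*248 = -10168/9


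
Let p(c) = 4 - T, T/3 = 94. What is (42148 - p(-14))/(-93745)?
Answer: -42426/93745 ≈ -0.45257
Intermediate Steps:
T = 282 (T = 3*94 = 282)
p(c) = -278 (p(c) = 4 - 1*282 = 4 - 282 = -278)
(42148 - p(-14))/(-93745) = (42148 - 1*(-278))/(-93745) = (42148 + 278)*(-1/93745) = 42426*(-1/93745) = -42426/93745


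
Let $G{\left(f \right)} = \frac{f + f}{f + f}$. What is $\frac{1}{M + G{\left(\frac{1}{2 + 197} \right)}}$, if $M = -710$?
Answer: $- \frac{1}{709} \approx -0.0014104$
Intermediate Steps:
$G{\left(f \right)} = 1$ ($G{\left(f \right)} = \frac{2 f}{2 f} = 2 f \frac{1}{2 f} = 1$)
$\frac{1}{M + G{\left(\frac{1}{2 + 197} \right)}} = \frac{1}{-710 + 1} = \frac{1}{-709} = - \frac{1}{709}$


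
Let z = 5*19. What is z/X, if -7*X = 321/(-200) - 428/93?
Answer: 12369000/115453 ≈ 107.13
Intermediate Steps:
X = 115453/130200 (X = -(321/(-200) - 428/93)/7 = -(321*(-1/200) - 428*1/93)/7 = -(-321/200 - 428/93)/7 = -⅐*(-115453/18600) = 115453/130200 ≈ 0.88674)
z = 95
z/X = 95/(115453/130200) = 95*(130200/115453) = 12369000/115453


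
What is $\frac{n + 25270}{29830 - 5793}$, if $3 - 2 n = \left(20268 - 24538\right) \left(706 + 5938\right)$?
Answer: $\frac{28420423}{48074} \approx 591.18$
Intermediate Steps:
$n = \frac{28369883}{2}$ ($n = \frac{3}{2} - \frac{\left(20268 - 24538\right) \left(706 + 5938\right)}{2} = \frac{3}{2} - \frac{\left(-4270\right) 6644}{2} = \frac{3}{2} - -14184940 = \frac{3}{2} + 14184940 = \frac{28369883}{2} \approx 1.4185 \cdot 10^{7}$)
$\frac{n + 25270}{29830 - 5793} = \frac{\frac{28369883}{2} + 25270}{29830 - 5793} = \frac{28420423}{2 \cdot 24037} = \frac{28420423}{2} \cdot \frac{1}{24037} = \frac{28420423}{48074}$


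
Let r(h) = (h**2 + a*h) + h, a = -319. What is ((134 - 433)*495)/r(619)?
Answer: -148005/186319 ≈ -0.79436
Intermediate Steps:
r(h) = h**2 - 318*h (r(h) = (h**2 - 319*h) + h = h**2 - 318*h)
((134 - 433)*495)/r(619) = ((134 - 433)*495)/((619*(-318 + 619))) = (-299*495)/((619*301)) = -148005/186319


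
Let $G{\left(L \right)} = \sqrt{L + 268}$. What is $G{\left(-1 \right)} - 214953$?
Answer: $-214953 + \sqrt{267} \approx -2.1494 \cdot 10^{5}$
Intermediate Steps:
$G{\left(L \right)} = \sqrt{268 + L}$
$G{\left(-1 \right)} - 214953 = \sqrt{268 - 1} - 214953 = \sqrt{267} - 214953 = -214953 + \sqrt{267}$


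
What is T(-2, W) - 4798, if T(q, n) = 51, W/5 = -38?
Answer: -4747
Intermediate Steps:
W = -190 (W = 5*(-38) = -190)
T(-2, W) - 4798 = 51 - 4798 = -4747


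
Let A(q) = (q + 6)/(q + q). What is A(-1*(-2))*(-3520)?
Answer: -7040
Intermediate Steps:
A(q) = (6 + q)/(2*q) (A(q) = (6 + q)/((2*q)) = (6 + q)*(1/(2*q)) = (6 + q)/(2*q))
A(-1*(-2))*(-3520) = ((6 - 1*(-2))/(2*((-1*(-2)))))*(-3520) = ((½)*(6 + 2)/2)*(-3520) = ((½)*(½)*8)*(-3520) = 2*(-3520) = -7040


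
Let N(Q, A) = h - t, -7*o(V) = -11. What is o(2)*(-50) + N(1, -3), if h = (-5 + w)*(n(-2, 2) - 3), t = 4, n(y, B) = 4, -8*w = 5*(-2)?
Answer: -2417/28 ≈ -86.321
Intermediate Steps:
w = 5/4 (w = -5*(-2)/8 = -⅛*(-10) = 5/4 ≈ 1.2500)
o(V) = 11/7 (o(V) = -⅐*(-11) = 11/7)
h = -15/4 (h = (-5 + 5/4)*(4 - 3) = -15/4*1 = -15/4 ≈ -3.7500)
N(Q, A) = -31/4 (N(Q, A) = -15/4 - 1*4 = -15/4 - 4 = -31/4)
o(2)*(-50) + N(1, -3) = (11/7)*(-50) - 31/4 = -550/7 - 31/4 = -2417/28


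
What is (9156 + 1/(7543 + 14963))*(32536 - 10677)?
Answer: 4504373457883/22506 ≈ 2.0014e+8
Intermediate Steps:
(9156 + 1/(7543 + 14963))*(32536 - 10677) = (9156 + 1/22506)*21859 = (206064937/22506)*21859 = 4504373457883/22506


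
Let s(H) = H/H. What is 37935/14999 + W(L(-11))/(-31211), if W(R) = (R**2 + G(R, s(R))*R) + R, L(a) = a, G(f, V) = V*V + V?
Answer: 1182669373/468133789 ≈ 2.5263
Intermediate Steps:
s(H) = 1
G(f, V) = V + V**2 (G(f, V) = V**2 + V = V + V**2)
W(R) = R**2 + 3*R (W(R) = (R**2 + (1*(1 + 1))*R) + R = (R**2 + (1*2)*R) + R = (R**2 + 2*R) + R = R**2 + 3*R)
37935/14999 + W(L(-11))/(-31211) = 37935/14999 - 11*(3 - 11)/(-31211) = 37935*(1/14999) - 11*(-8)*(-1/31211) = 37935/14999 + 88*(-1/31211) = 37935/14999 - 88/31211 = 1182669373/468133789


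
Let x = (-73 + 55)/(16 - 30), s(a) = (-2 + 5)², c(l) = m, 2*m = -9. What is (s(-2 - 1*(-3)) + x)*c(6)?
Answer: -324/7 ≈ -46.286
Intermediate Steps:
m = -9/2 (m = (½)*(-9) = -9/2 ≈ -4.5000)
c(l) = -9/2
s(a) = 9 (s(a) = 3² = 9)
x = 9/7 (x = -18/(-14) = -18*(-1/14) = 9/7 ≈ 1.2857)
(s(-2 - 1*(-3)) + x)*c(6) = (9 + 9/7)*(-9/2) = (72/7)*(-9/2) = -324/7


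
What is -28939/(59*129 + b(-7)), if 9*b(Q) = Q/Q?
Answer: -260451/68500 ≈ -3.8022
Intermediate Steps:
b(Q) = ⅑ (b(Q) = (Q/Q)/9 = (⅑)*1 = ⅑)
-28939/(59*129 + b(-7)) = -28939/(59*129 + ⅑) = -28939/(7611 + ⅑) = -28939/68500/9 = -28939*9/68500 = -260451/68500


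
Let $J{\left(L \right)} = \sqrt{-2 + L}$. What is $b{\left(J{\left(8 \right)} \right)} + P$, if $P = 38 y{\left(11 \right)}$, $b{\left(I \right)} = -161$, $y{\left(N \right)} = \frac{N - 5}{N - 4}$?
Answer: $- \frac{899}{7} \approx -128.43$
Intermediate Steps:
$y{\left(N \right)} = \frac{-5 + N}{-4 + N}$
$P = \frac{228}{7}$ ($P = 38 \frac{-5 + 11}{-4 + 11} = 38 \cdot \frac{1}{7} \cdot 6 = 38 \cdot \frac{6}{7} = \frac{228}{7} \approx 32.571$)
$b{\left(J{\left(8 \right)} \right)} + P = -161 + \frac{228}{7} = - \frac{899}{7}$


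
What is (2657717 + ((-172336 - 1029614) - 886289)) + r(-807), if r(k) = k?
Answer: 568671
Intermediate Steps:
(2657717 + ((-172336 - 1029614) - 886289)) + r(-807) = (2657717 + ((-172336 - 1029614) - 886289)) - 807 = (2657717 + (-1201950 - 886289)) - 807 = (2657717 - 2088239) - 807 = 569478 - 807 = 568671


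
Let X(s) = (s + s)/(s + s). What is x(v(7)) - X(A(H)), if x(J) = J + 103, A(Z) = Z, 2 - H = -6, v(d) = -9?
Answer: 93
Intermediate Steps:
H = 8 (H = 2 - 1*(-6) = 2 + 6 = 8)
x(J) = 103 + J
X(s) = 1 (X(s) = (2*s)/((2*s)) = (2*s)*(1/(2*s)) = 1)
x(v(7)) - X(A(H)) = (103 - 9) - 1*1 = 94 - 1 = 93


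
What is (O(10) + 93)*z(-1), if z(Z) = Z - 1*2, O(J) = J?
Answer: -309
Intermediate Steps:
z(Z) = -2 + Z (z(Z) = Z - 2 = -2 + Z)
(O(10) + 93)*z(-1) = (10 + 93)*(-2 - 1) = 103*(-3) = -309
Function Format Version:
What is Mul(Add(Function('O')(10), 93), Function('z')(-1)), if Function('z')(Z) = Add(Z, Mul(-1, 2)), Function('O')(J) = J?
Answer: -309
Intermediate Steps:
Function('z')(Z) = Add(-2, Z) (Function('z')(Z) = Add(Z, -2) = Add(-2, Z))
Mul(Add(Function('O')(10), 93), Function('z')(-1)) = Mul(Add(10, 93), Add(-2, -1)) = Mul(103, -3) = -309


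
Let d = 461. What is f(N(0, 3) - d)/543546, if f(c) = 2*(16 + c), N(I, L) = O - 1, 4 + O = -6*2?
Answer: -154/90591 ≈ -0.0016999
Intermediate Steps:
O = -16 (O = -4 - 6*2 = -4 - 12 = -16)
N(I, L) = -17 (N(I, L) = -16 - 1 = -17)
f(c) = 32 + 2*c
f(N(0, 3) - d)/543546 = (32 + 2*(-17 - 1*461))/543546 = (32 + 2*(-17 - 461))*(1/543546) = (32 + 2*(-478))*(1/543546) = (32 - 956)*(1/543546) = -924*1/543546 = -154/90591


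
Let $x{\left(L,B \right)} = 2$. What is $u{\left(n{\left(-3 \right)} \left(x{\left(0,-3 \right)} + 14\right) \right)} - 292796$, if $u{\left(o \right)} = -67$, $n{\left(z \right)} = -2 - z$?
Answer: $-292863$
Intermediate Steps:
$u{\left(n{\left(-3 \right)} \left(x{\left(0,-3 \right)} + 14\right) \right)} - 292796 = -67 - 292796 = -292863$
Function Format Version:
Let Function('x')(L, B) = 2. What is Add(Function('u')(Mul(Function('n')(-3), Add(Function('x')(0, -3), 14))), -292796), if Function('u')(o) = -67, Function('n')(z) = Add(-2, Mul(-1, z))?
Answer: -292863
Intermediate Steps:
Add(Function('u')(Mul(Function('n')(-3), Add(Function('x')(0, -3), 14))), -292796) = Add(-67, -292796) = -292863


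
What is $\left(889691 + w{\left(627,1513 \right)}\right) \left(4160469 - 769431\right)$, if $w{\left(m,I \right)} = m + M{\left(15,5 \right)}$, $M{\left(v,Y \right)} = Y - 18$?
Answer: $3019058086590$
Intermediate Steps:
$M{\left(v,Y \right)} = -18 + Y$
$w{\left(m,I \right)} = -13 + m$ ($w{\left(m,I \right)} = m + \left(-18 + 5\right) = m - 13 = -13 + m$)
$\left(889691 + w{\left(627,1513 \right)}\right) \left(4160469 - 769431\right) = \left(889691 + \left(-13 + 627\right)\right) \left(4160469 - 769431\right) = \left(889691 + 614\right) 3391038 = 890305 \cdot 3391038 = 3019058086590$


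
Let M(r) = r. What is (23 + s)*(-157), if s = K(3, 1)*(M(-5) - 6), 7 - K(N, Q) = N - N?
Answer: 8478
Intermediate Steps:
K(N, Q) = 7 (K(N, Q) = 7 - (N - N) = 7 - 1*0 = 7 + 0 = 7)
s = -77 (s = 7*(-5 - 6) = 7*(-11) = -77)
(23 + s)*(-157) = (23 - 77)*(-157) = -54*(-157) = 8478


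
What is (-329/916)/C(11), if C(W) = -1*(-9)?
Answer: -329/8244 ≈ -0.039908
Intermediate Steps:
C(W) = 9
(-329/916)/C(11) = -329/916/9 = -329*1/916*(⅑) = -329/916*⅑ = -329/8244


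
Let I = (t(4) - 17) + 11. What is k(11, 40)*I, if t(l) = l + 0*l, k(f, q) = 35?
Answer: -70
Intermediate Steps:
t(l) = l (t(l) = l + 0 = l)
I = -2 (I = (4 - 17) + 11 = -13 + 11 = -2)
k(11, 40)*I = 35*(-2) = -70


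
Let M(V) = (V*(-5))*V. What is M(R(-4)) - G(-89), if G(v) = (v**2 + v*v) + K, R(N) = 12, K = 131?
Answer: -16693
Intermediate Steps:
G(v) = 131 + 2*v**2 (G(v) = (v**2 + v*v) + 131 = (v**2 + v**2) + 131 = 2*v**2 + 131 = 131 + 2*v**2)
M(V) = -5*V**2 (M(V) = (-5*V)*V = -5*V**2)
M(R(-4)) - G(-89) = -5*12**2 - (131 + 2*(-89)**2) = -5*144 - (131 + 2*7921) = -720 - (131 + 15842) = -720 - 1*15973 = -720 - 15973 = -16693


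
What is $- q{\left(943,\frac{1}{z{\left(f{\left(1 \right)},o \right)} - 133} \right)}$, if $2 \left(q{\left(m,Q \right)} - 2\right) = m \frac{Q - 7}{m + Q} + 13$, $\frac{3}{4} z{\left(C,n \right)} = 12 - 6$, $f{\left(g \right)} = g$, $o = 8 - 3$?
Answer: $- \frac{588895}{117874} \approx -4.996$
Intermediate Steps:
$o = 5$ ($o = 8 - 3 = 5$)
$z{\left(C,n \right)} = 8$ ($z{\left(C,n \right)} = \frac{4 \left(12 - 6\right)}{3} = \frac{4}{3} \cdot 6 = 8$)
$q{\left(m,Q \right)} = \frac{17}{2} + \frac{m \left(-7 + Q\right)}{2 \left(Q + m\right)}$ ($q{\left(m,Q \right)} = 2 + \frac{m \frac{Q - 7}{m + Q} + 13}{2} = 2 + \frac{m \frac{-7 + Q}{Q + m} + 13}{2} = 2 + \frac{\frac{m \left(-7 + Q\right)}{Q + m} + 13}{2} = 2 + \frac{13 + \frac{m \left(-7 + Q\right)}{Q + m}}{2} = 2 + \left(\frac{13}{2} + \frac{m \left(-7 + Q\right)}{2 \left(Q + m\right)}\right) = \frac{17}{2} + \frac{m \left(-7 + Q\right)}{2 \left(Q + m\right)}$)
$- q{\left(943,\frac{1}{z{\left(f{\left(1 \right)},o \right)} - 133} \right)} = - \frac{10 \cdot 943 + \frac{17}{8 - 133} + \frac{1}{8 - 133} \cdot 943}{2 \left(\frac{1}{8 - 133} + 943\right)} = - \frac{9430 + \frac{17}{-125} + \frac{1}{-125} \cdot 943}{2 \left(\frac{1}{-125} + 943\right)} = - \frac{9430 + 17 \left(- \frac{1}{125}\right) - \frac{943}{125}}{2 \left(- \frac{1}{125} + 943\right)} = - \frac{9430 - \frac{17}{125} - \frac{943}{125}}{2 \cdot \frac{117874}{125}} = - \frac{125 \cdot 235558}{2 \cdot 117874 \cdot 25} = \left(-1\right) \frac{588895}{117874} = - \frac{588895}{117874}$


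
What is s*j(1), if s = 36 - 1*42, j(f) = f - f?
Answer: 0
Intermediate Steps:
j(f) = 0
s = -6 (s = 36 - 42 = -6)
s*j(1) = -6*0 = 0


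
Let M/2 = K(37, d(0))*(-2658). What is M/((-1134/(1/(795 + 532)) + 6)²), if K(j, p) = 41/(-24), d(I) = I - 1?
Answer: 18163/4528918310688 ≈ 4.0105e-9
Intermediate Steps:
d(I) = -1 + I
K(j, p) = -41/24 (K(j, p) = 41*(-1/24) = -41/24)
M = 18163/2 (M = 2*(-41/24*(-2658)) = 2*(18163/4) = 18163/2 ≈ 9081.5)
M/((-1134/(1/(795 + 532)) + 6)²) = 18163/(2*((-1134/(1/(795 + 532)) + 6)²)) = 18163/(2*((-1134/(1/1327) + 6)²)) = 18163/(2*((-1134/1/1327 + 6)²)) = 18163/(2*((-1134*1327 + 6)²)) = 18163/(2*((-1504818 + 6)²)) = 18163/(2*((-1504812)²)) = (18163/2)/2264459155344 = (18163/2)*(1/2264459155344) = 18163/4528918310688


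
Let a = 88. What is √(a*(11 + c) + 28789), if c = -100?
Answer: √20957 ≈ 144.77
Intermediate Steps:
√(a*(11 + c) + 28789) = √(88*(11 - 100) + 28789) = √(88*(-89) + 28789) = √(-7832 + 28789) = √20957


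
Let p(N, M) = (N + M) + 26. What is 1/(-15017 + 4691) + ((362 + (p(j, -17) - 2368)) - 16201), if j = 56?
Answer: -187334293/10326 ≈ -18142.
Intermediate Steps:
p(N, M) = 26 + M + N (p(N, M) = (M + N) + 26 = 26 + M + N)
1/(-15017 + 4691) + ((362 + (p(j, -17) - 2368)) - 16201) = 1/(-15017 + 4691) + ((362 + ((26 - 17 + 56) - 2368)) - 16201) = 1/(-10326) + ((362 + (65 - 2368)) - 16201) = -1/10326 + ((362 - 2303) - 16201) = -1/10326 + (-1941 - 16201) = -1/10326 - 18142 = -187334293/10326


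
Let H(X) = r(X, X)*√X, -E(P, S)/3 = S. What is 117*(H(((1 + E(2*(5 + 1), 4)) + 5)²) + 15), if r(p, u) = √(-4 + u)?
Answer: 1755 + 2808*√2 ≈ 5726.1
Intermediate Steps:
E(P, S) = -3*S
H(X) = √X*√(-4 + X) (H(X) = √(-4 + X)*√X = √X*√(-4 + X))
117*(H(((1 + E(2*(5 + 1), 4)) + 5)²) + 15) = 117*(√(((1 - 3*4) + 5)²)*√(-4 + ((1 - 3*4) + 5)²) + 15) = 117*(√(((1 - 12) + 5)²)*√(-4 + ((1 - 12) + 5)²) + 15) = 117*(√((-11 + 5)²)*√(-4 + (-11 + 5)²) + 15) = 117*(√((-6)²)*√(-4 + (-6)²) + 15) = 117*(√36*√(-4 + 36) + 15) = 117*(6*√32 + 15) = 117*(6*(4*√2) + 15) = 117*(24*√2 + 15) = 117*(15 + 24*√2) = 1755 + 2808*√2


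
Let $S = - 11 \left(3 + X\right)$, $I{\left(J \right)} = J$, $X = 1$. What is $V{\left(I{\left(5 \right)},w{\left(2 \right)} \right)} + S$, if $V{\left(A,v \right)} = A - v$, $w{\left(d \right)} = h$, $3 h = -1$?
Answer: $- \frac{116}{3} \approx -38.667$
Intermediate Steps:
$h = - \frac{1}{3}$ ($h = \frac{1}{3} \left(-1\right) = - \frac{1}{3} \approx -0.33333$)
$w{\left(d \right)} = - \frac{1}{3}$
$S = -44$ ($S = - 11 \left(3 + 1\right) = \left(-11\right) 4 = -44$)
$V{\left(I{\left(5 \right)},w{\left(2 \right)} \right)} + S = \left(5 - - \frac{1}{3}\right) - 44 = \left(5 + \frac{1}{3}\right) - 44 = \frac{16}{3} - 44 = - \frac{116}{3}$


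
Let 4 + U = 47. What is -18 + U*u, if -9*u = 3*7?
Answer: -355/3 ≈ -118.33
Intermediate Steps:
U = 43 (U = -4 + 47 = 43)
u = -7/3 ≈ -2.3333
-18 + U*u = -18 + 43*(-7/3) = -18 - 301/3 = -355/3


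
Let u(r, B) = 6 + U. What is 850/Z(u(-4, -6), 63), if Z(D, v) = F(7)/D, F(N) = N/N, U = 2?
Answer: 6800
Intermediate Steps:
F(N) = 1
u(r, B) = 8 (u(r, B) = 6 + 2 = 8)
Z(D, v) = 1/D
850/Z(u(-4, -6), 63) = 850/(1/8) = 850/(⅛) = 850*8 = 6800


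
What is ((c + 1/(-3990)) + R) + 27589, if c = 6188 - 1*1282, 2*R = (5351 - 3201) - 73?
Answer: 66899332/1995 ≈ 33534.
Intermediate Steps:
R = 2077/2 (R = ((5351 - 3201) - 73)/2 = (2150 - 73)/2 = (1/2)*2077 = 2077/2 ≈ 1038.5)
c = 4906 (c = 6188 - 1282 = 4906)
((c + 1/(-3990)) + R) + 27589 = ((4906 + 1/(-3990)) + 2077/2) + 27589 = ((4906 - 1/3990) + 2077/2) + 27589 = (19574939/3990 + 2077/2) + 27589 = 11859277/1995 + 27589 = 66899332/1995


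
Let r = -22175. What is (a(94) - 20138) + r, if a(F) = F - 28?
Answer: -42247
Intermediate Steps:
a(F) = -28 + F
(a(94) - 20138) + r = ((-28 + 94) - 20138) - 22175 = (66 - 20138) - 22175 = -20072 - 22175 = -42247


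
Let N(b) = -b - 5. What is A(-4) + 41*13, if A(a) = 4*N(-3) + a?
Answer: 521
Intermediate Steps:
N(b) = -5 - b
A(a) = -8 + a (A(a) = 4*(-5 - 1*(-3)) + a = 4*(-5 + 3) + a = 4*(-2) + a = -8 + a)
A(-4) + 41*13 = (-8 - 4) + 41*13 = -12 + 533 = 521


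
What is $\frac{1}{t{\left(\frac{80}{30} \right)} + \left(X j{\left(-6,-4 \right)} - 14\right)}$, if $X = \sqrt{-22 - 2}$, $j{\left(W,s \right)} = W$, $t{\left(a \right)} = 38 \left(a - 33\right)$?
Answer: $- \frac{2625}{3064444} + \frac{27 i \sqrt{6}}{3064444} \approx -0.0008566 + 2.1582 \cdot 10^{-5} i$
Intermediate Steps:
$t{\left(a \right)} = -1254 + 38 a$ ($t{\left(a \right)} = 38 \left(-33 + a\right) = -1254 + 38 a$)
$X = 2 i \sqrt{6}$ ($X = \sqrt{-24} = 2 i \sqrt{6} \approx 4.899 i$)
$\frac{1}{t{\left(\frac{80}{30} \right)} + \left(X j{\left(-6,-4 \right)} - 14\right)} = \frac{1}{\left(-1254 + 38 \cdot \frac{80}{30}\right) - \left(14 - 2 i \sqrt{6} \left(-6\right)\right)} = \frac{1}{\left(-1254 + 38 \cdot 80 \cdot \frac{1}{30}\right) - \left(14 + 12 i \sqrt{6}\right)} = \frac{1}{\left(-1254 + 38 \cdot \frac{8}{3}\right) - \left(14 + 12 i \sqrt{6}\right)} = \frac{1}{\left(-1254 + \frac{304}{3}\right) - \left(14 + 12 i \sqrt{6}\right)} = \frac{1}{- \frac{3458}{3} - \left(14 + 12 i \sqrt{6}\right)} = \frac{1}{- \frac{3500}{3} - 12 i \sqrt{6}}$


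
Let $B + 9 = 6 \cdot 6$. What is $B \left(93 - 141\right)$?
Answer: $-1296$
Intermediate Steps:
$B = 27$ ($B = -9 + 6 \cdot 6 = -9 + 36 = 27$)
$B \left(93 - 141\right) = 27 \left(93 - 141\right) = 27 \left(-48\right) = -1296$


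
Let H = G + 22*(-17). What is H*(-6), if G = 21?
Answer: 2118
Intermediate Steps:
H = -353 (H = 21 + 22*(-17) = 21 - 374 = -353)
H*(-6) = -353*(-6) = 2118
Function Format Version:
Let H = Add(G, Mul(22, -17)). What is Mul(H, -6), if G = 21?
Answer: 2118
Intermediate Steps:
H = -353 (H = Add(21, Mul(22, -17)) = Add(21, -374) = -353)
Mul(H, -6) = Mul(-353, -6) = 2118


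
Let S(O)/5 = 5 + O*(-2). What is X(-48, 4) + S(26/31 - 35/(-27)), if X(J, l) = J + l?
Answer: -33773/837 ≈ -40.350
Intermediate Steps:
S(O) = 25 - 10*O (S(O) = 5*(5 + O*(-2)) = 5*(5 - 2*O) = 25 - 10*O)
X(-48, 4) + S(26/31 - 35/(-27)) = (-48 + 4) + (25 - 10*(26/31 - 35/(-27))) = -44 + (25 - 10*(26*(1/31) - 35*(-1/27))) = -44 + (25 - 10*(26/31 + 35/27)) = -44 + (25 - 10*1787/837) = -44 + (25 - 17870/837) = -44 + 3055/837 = -33773/837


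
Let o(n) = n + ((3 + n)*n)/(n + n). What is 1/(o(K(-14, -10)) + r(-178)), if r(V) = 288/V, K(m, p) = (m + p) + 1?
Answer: -89/3081 ≈ -0.028887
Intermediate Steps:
K(m, p) = 1 + m + p
o(n) = 3/2 + 3*n/2 (o(n) = n + (n*(3 + n))/((2*n)) = n + (1/(2*n))*(n*(3 + n)) = n + (3/2 + n/2) = 3/2 + 3*n/2)
1/(o(K(-14, -10)) + r(-178)) = 1/((3/2 + 3*(1 - 14 - 10)/2) + 288/(-178)) = 1/((3/2 + (3/2)*(-23)) + 288*(-1/178)) = 1/((3/2 - 69/2) - 144/89) = 1/(-33 - 144/89) = 1/(-3081/89) = -89/3081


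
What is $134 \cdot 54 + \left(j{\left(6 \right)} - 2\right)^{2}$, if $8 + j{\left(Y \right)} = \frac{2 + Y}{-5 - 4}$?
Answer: $\frac{595720}{81} \approx 7354.6$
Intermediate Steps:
$j{\left(Y \right)} = - \frac{74}{9} - \frac{Y}{9}$ ($j{\left(Y \right)} = -8 + \frac{2 + Y}{-5 - 4} = -8 + \frac{2 + Y}{-9} = -8 + \left(2 + Y\right) \left(- \frac{1}{9}\right) = -8 - \left(\frac{2}{9} + \frac{Y}{9}\right) = - \frac{74}{9} - \frac{Y}{9}$)
$134 \cdot 54 + \left(j{\left(6 \right)} - 2\right)^{2} = 134 \cdot 54 + \left(\left(- \frac{74}{9} - \frac{2}{3}\right) - 2\right)^{2} = 7236 + \left(\left(- \frac{74}{9} - \frac{2}{3}\right) - 2\right)^{2} = 7236 + \left(- \frac{80}{9} - 2\right)^{2} = 7236 + \left(- \frac{98}{9}\right)^{2} = 7236 + \frac{9604}{81} = \frac{595720}{81}$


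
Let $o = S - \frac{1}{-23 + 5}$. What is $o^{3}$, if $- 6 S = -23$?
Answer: $\frac{42875}{729} \approx 58.813$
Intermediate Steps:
$S = \frac{23}{6}$ ($S = \left(- \frac{1}{6}\right) \left(-23\right) = \frac{23}{6} \approx 3.8333$)
$o = \frac{35}{9}$ ($o = \frac{23}{6} - \frac{1}{-23 + 5} = \frac{23}{6} - \frac{1}{-18} = \frac{23}{6} - - \frac{1}{18} = \frac{23}{6} + \frac{1}{18} = \frac{35}{9} \approx 3.8889$)
$o^{3} = \left(\frac{35}{9}\right)^{3} = \frac{42875}{729}$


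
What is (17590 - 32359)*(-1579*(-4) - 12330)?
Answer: 88820766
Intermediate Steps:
(17590 - 32359)*(-1579*(-4) - 12330) = -14769*(6316 - 12330) = -14769*(-6014) = 88820766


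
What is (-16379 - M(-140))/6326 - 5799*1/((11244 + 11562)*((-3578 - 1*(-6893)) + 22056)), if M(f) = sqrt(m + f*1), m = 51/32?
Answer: -789758889944/305024445873 - I*sqrt(8858)/50608 ≈ -2.5892 - 0.0018597*I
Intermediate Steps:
m = 51/32 (m = 51*(1/32) = 51/32 ≈ 1.5938)
M(f) = sqrt(51/32 + f) (M(f) = sqrt(51/32 + f*1) = sqrt(51/32 + f))
(-16379 - M(-140))/6326 - 5799*1/((11244 + 11562)*((-3578 - 1*(-6893)) + 22056)) = (-16379 - sqrt(102 + 64*(-140))/8)/6326 - 5799*1/((11244 + 11562)*((-3578 - 1*(-6893)) + 22056)) = (-16379 - sqrt(102 - 8960)/8)*(1/6326) - 5799*1/(22806*((-3578 + 6893) + 22056)) = (-16379 - sqrt(-8858)/8)*(1/6326) - 5799*1/(22806*(3315 + 22056)) = (-16379 - I*sqrt(8858)/8)*(1/6326) - 5799/(22806*25371) = (-16379 - I*sqrt(8858)/8)*(1/6326) - 5799/578611026 = (-16379 - I*sqrt(8858)/8)*(1/6326) - 5799*1/578611026 = (-16379/6326 - I*sqrt(8858)/50608) - 1933/192870342 = -789758889944/305024445873 - I*sqrt(8858)/50608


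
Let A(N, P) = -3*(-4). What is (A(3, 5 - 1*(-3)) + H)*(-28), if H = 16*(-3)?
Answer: 1008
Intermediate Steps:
A(N, P) = 12
H = -48
(A(3, 5 - 1*(-3)) + H)*(-28) = (12 - 48)*(-28) = -36*(-28) = 1008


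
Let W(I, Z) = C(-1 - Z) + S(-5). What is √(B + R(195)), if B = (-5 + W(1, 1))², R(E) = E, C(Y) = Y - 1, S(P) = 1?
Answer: 2*√61 ≈ 15.620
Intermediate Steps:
C(Y) = -1 + Y
W(I, Z) = -1 - Z (W(I, Z) = (-1 + (-1 - Z)) + 1 = (-2 - Z) + 1 = -1 - Z)
B = 49 (B = (-5 + (-1 - 1*1))² = (-5 + (-1 - 1))² = (-5 - 2)² = (-7)² = 49)
√(B + R(195)) = √(49 + 195) = √244 = 2*√61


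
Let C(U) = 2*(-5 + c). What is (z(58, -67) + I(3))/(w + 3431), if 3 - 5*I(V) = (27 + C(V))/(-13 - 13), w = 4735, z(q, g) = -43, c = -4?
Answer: -5503/1061580 ≈ -0.0051838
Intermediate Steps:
C(U) = -18 (C(U) = 2*(-5 - 4) = 2*(-9) = -18)
I(V) = 87/130 (I(V) = 3/5 - (27 - 18)/(5*(-13 - 13)) = 3/5 - 9/(5*(-26)) = 3/5 - 9*(-1)/(5*26) = 3/5 - 1/5*(-9/26) = 3/5 + 9/130 = 87/130)
(z(58, -67) + I(3))/(w + 3431) = (-43 + 87/130)/(4735 + 3431) = -5503/130/8166 = -5503/130*1/8166 = -5503/1061580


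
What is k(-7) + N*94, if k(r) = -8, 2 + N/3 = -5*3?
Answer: -4802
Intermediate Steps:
N = -51 (N = -6 + 3*(-5*3) = -6 + 3*(-15) = -6 - 45 = -51)
k(-7) + N*94 = -8 - 51*94 = -8 - 4794 = -4802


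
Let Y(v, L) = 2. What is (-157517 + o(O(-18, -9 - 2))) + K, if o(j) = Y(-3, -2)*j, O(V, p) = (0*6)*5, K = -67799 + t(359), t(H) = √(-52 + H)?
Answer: -225316 + √307 ≈ -2.2530e+5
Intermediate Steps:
K = -67799 + √307 (K = -67799 + √(-52 + 359) = -67799 + √307 ≈ -67782.)
O(V, p) = 0 (O(V, p) = 0*5 = 0)
o(j) = 2*j
(-157517 + o(O(-18, -9 - 2))) + K = (-157517 + 2*0) + (-67799 + √307) = (-157517 + 0) + (-67799 + √307) = -157517 + (-67799 + √307) = -225316 + √307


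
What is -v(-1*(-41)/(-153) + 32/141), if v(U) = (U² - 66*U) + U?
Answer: -137974450/51710481 ≈ -2.6682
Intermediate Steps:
v(U) = U² - 65*U
-v(-1*(-41)/(-153) + 32/141) = -(-1*(-41)/(-153) + 32/141)*(-65 + (-1*(-41)/(-153) + 32/141)) = -(41*(-1/153) + 32*(1/141))*(-65 + (41*(-1/153) + 32*(1/141))) = -(-41/153 + 32/141)*(-65 + (-41/153 + 32/141)) = -(-295)*(-65 - 295/7191)/7191 = -(-295)*(-467710)/(7191*7191) = -1*137974450/51710481 = -137974450/51710481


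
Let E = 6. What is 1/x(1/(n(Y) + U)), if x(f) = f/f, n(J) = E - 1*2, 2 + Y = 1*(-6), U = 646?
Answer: 1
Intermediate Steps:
Y = -8 (Y = -2 + 1*(-6) = -2 - 6 = -8)
n(J) = 4 (n(J) = 6 - 1*2 = 6 - 2 = 4)
x(f) = 1
1/x(1/(n(Y) + U)) = 1/1 = 1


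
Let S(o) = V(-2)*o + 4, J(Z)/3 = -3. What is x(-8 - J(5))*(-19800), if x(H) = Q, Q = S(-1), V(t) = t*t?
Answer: 0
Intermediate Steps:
J(Z) = -9 (J(Z) = 3*(-3) = -9)
V(t) = t²
S(o) = 4 + 4*o (S(o) = (-2)²*o + 4 = 4*o + 4 = 4 + 4*o)
Q = 0 (Q = 4 + 4*(-1) = 4 - 4 = 0)
x(H) = 0
x(-8 - J(5))*(-19800) = 0*(-19800) = 0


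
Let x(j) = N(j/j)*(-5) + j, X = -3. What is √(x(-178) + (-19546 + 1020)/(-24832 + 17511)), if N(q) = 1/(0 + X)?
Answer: I*√83837844453/21963 ≈ 13.183*I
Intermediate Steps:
N(q) = -⅓ (N(q) = 1/(0 - 3) = 1/(-3) = -⅓)
x(j) = 5/3 + j (x(j) = -⅓*(-5) + j = 5/3 + j)
√(x(-178) + (-19546 + 1020)/(-24832 + 17511)) = √((5/3 - 178) + (-19546 + 1020)/(-24832 + 17511)) = √(-529/3 - 18526/(-7321)) = √(-529/3 - 18526*(-1/7321)) = √(-529/3 + 18526/7321) = √(-3817231/21963) = I*√83837844453/21963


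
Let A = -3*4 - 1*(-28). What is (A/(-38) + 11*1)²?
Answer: 40401/361 ≈ 111.91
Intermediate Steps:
A = 16 (A = -12 + 28 = 16)
(A/(-38) + 11*1)² = (16/(-38) + 11*1)² = (16*(-1/38) + 11)² = (-8/19 + 11)² = (201/19)² = 40401/361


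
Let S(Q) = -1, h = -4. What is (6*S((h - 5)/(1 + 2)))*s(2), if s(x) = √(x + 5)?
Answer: -6*√7 ≈ -15.875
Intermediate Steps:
s(x) = √(5 + x)
(6*S((h - 5)/(1 + 2)))*s(2) = (6*(-1))*√(5 + 2) = -6*√7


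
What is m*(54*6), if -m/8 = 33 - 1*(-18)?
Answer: -132192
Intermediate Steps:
m = -408 (m = -8*(33 - 1*(-18)) = -8*(33 + 18) = -8*51 = -408)
m*(54*6) = -22032*6 = -408*324 = -132192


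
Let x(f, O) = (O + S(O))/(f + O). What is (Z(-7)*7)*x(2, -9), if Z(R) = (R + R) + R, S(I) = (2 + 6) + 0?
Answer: -21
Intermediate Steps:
S(I) = 8 (S(I) = 8 + 0 = 8)
Z(R) = 3*R (Z(R) = 2*R + R = 3*R)
x(f, O) = (8 + O)/(O + f) (x(f, O) = (O + 8)/(f + O) = (8 + O)/(O + f))
(Z(-7)*7)*x(2, -9) = ((3*(-7))*7)*((8 - 9)/(-9 + 2)) = (-21*7)*(-1/(-7)) = -(-21)*(-1) = -147*⅐ = -21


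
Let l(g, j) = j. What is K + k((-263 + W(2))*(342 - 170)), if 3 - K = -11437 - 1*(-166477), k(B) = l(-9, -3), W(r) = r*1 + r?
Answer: -155040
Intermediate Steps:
W(r) = 2*r (W(r) = r + r = 2*r)
k(B) = -3
K = -155037 (K = 3 - (-11437 - 1*(-166477)) = 3 - (-11437 + 166477) = 3 - 1*155040 = 3 - 155040 = -155037)
K + k((-263 + W(2))*(342 - 170)) = -155037 - 3 = -155040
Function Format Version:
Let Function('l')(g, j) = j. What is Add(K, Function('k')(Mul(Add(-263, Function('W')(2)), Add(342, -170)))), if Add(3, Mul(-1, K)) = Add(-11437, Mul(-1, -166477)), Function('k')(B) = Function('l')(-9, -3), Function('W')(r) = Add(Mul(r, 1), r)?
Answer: -155040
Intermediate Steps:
Function('W')(r) = Mul(2, r) (Function('W')(r) = Add(r, r) = Mul(2, r))
Function('k')(B) = -3
K = -155037 (K = Add(3, Mul(-1, Add(-11437, Mul(-1, -166477)))) = Add(3, Mul(-1, Add(-11437, 166477))) = Add(3, Mul(-1, 155040)) = Add(3, -155040) = -155037)
Add(K, Function('k')(Mul(Add(-263, Function('W')(2)), Add(342, -170)))) = Add(-155037, -3) = -155040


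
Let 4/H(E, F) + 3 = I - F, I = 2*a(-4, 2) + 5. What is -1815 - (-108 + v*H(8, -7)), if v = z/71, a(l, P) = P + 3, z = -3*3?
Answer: -2302707/1349 ≈ -1707.0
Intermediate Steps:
z = -9
a(l, P) = 3 + P
v = -9/71 ≈ -0.12676
I = 15 (I = 2*(3 + 2) + 5 = 2*5 + 5 = 10 + 5 = 15)
H(E, F) = 4/(12 - F) (H(E, F) = 4/(-3 + (15 - F)) = 4/(12 - F))
-1815 - (-108 + v*H(8, -7)) = -1815 - (-108 - 36/(71*(12 - 1*(-7)))) = -1815 - (-108 - 36/(71*(12 + 7))) = -1815 - (-108 - 36/(71*19)) = -1815 - (-108 - 9/71*4/19) = -1815 - (-108 - 36/1349) = -1815 - 1*(-145728/1349) = -1815 + 145728/1349 = -2302707/1349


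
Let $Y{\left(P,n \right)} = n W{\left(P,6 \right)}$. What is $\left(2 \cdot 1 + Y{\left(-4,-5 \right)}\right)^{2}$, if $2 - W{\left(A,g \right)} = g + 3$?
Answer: $1369$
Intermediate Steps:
$W{\left(A,g \right)} = -1 - g$ ($W{\left(A,g \right)} = 2 - \left(g + 3\right) = 2 - \left(3 + g\right) = -1 - g$)
$Y{\left(P,n \right)} = - 7 n$ ($Y{\left(P,n \right)} = n \left(-1 - 6\right) = n \left(-7\right) = - 7 n$)
$\left(2 \cdot 1 + Y{\left(-4,-5 \right)}\right)^{2} = \left(2 \cdot 1 - -35\right)^{2} = \left(2 + 35\right)^{2} = 37^{2} = 1369$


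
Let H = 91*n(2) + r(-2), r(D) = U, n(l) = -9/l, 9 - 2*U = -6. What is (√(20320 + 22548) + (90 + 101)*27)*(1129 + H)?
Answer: 3749139 + 1454*√10717 ≈ 3.8997e+6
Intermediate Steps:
U = 15/2 (U = 9/2 - ½*(-6) = 9/2 + 3 = 15/2 ≈ 7.5000)
r(D) = 15/2
H = -402 (H = 91*(-9/2) + 15/2 = -819/2 + 15/2 = -402)
(√(20320 + 22548) + (90 + 101)*27)*(1129 + H) = (√(20320 + 22548) + (90 + 101)*27)*(1129 - 402) = (√42868 + 191*27)*727 = (2*√10717 + 5157)*727 = (5157 + 2*√10717)*727 = 3749139 + 1454*√10717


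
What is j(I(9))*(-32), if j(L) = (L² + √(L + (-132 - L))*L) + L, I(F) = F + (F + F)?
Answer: -24192 - 1728*I*√33 ≈ -24192.0 - 9926.6*I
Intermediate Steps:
I(F) = 3*F (I(F) = F + 2*F = 3*F)
j(L) = L + L² + 2*I*L*√33 (j(L) = (L² + √(-132)*L) + L = (L² + (2*I*√33)*L) + L = (L² + 2*I*L*√33) + L = L + L² + 2*I*L*√33)
j(I(9))*(-32) = ((3*9)*(1 + 3*9 + 2*I*√33))*(-32) = (27*(1 + 27 + 2*I*√33))*(-32) = (27*(28 + 2*I*√33))*(-32) = (756 + 54*I*√33)*(-32) = -24192 - 1728*I*√33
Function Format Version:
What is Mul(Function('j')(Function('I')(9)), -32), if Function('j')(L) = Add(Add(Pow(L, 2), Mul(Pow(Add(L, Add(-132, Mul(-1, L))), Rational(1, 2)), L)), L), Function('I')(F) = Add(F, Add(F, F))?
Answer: Add(-24192, Mul(-1728, I, Pow(33, Rational(1, 2)))) ≈ Add(-24192., Mul(-9926.6, I))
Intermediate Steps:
Function('I')(F) = Mul(3, F) (Function('I')(F) = Add(F, Mul(2, F)) = Mul(3, F))
Function('j')(L) = Add(L, Pow(L, 2), Mul(2, I, L, Pow(33, Rational(1, 2)))) (Function('j')(L) = Add(Add(Pow(L, 2), Mul(Pow(-132, Rational(1, 2)), L)), L) = Add(Add(Pow(L, 2), Mul(Mul(2, I, Pow(33, Rational(1, 2))), L)), L) = Add(Add(Pow(L, 2), Mul(2, I, L, Pow(33, Rational(1, 2)))), L) = Add(L, Pow(L, 2), Mul(2, I, L, Pow(33, Rational(1, 2)))))
Mul(Function('j')(Function('I')(9)), -32) = Mul(Mul(Mul(3, 9), Add(1, Mul(3, 9), Mul(2, I, Pow(33, Rational(1, 2))))), -32) = Mul(Mul(27, Add(1, 27, Mul(2, I, Pow(33, Rational(1, 2))))), -32) = Mul(Mul(27, Add(28, Mul(2, I, Pow(33, Rational(1, 2))))), -32) = Mul(Add(756, Mul(54, I, Pow(33, Rational(1, 2)))), -32) = Add(-24192, Mul(-1728, I, Pow(33, Rational(1, 2))))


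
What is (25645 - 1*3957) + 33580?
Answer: 55268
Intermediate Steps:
(25645 - 1*3957) + 33580 = (25645 - 3957) + 33580 = 21688 + 33580 = 55268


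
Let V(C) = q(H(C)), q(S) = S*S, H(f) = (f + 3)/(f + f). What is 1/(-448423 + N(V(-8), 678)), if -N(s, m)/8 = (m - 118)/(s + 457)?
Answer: -117017/52474261071 ≈ -2.2300e-6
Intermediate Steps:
H(f) = (3 + f)/(2*f) (H(f) = (3 + f)/((2*f)) = (3 + f)*(1/(2*f)) = (3 + f)/(2*f))
q(S) = S²
V(C) = (3 + C)²/(4*C²) (V(C) = ((3 + C)/(2*C))² = (3 + C)²/(4*C²))
N(s, m) = -8*(-118 + m)/(457 + s) (N(s, m) = -8*(m - 118)/(s + 457) = -8*(-118 + m)/(457 + s))
1/(-448423 + N(V(-8), 678)) = 1/(-448423 + 8*(118 - 1*678)/(457 + (¼)*(3 - 8)²/(-8)²)) = 1/(-448423 + 8*(118 - 678)/(457 + (¼)*(1/64)*(-5)²)) = 1/(-448423 + 8*(-560)/(457 + (¼)*(1/64)*25)) = 1/(-448423 + 8*(-560)/(457 + 25/256)) = 1/(-448423 + 8*(-560)/(117017/256)) = 1/(-448423 + 8*(256/117017)*(-560)) = 1/(-448423 - 1146880/117017) = 1/(-52474261071/117017) = -117017/52474261071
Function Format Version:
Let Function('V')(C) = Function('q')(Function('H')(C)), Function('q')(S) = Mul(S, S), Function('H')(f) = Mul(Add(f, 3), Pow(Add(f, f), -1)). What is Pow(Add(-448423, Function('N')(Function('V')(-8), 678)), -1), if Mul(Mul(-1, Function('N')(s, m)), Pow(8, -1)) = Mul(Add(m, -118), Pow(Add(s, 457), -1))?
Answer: Rational(-117017, 52474261071) ≈ -2.2300e-6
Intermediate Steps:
Function('H')(f) = Mul(Rational(1, 2), Pow(f, -1), Add(3, f)) (Function('H')(f) = Mul(Add(3, f), Pow(Mul(2, f), -1)) = Mul(Add(3, f), Mul(Rational(1, 2), Pow(f, -1))) = Mul(Rational(1, 2), Pow(f, -1), Add(3, f)))
Function('q')(S) = Pow(S, 2)
Function('V')(C) = Mul(Rational(1, 4), Pow(C, -2), Pow(Add(3, C), 2)) (Function('V')(C) = Pow(Mul(Rational(1, 2), Pow(C, -1), Add(3, C)), 2) = Mul(Rational(1, 4), Pow(C, -2), Pow(Add(3, C), 2)))
Function('N')(s, m) = Mul(-8, Pow(Add(457, s), -1), Add(-118, m)) (Function('N')(s, m) = Mul(-8, Mul(Add(m, -118), Pow(Add(s, 457), -1))) = Mul(-8, Mul(Add(-118, m), Pow(Add(457, s), -1))) = Mul(-8, Mul(Pow(Add(457, s), -1), Add(-118, m))) = Mul(-8, Pow(Add(457, s), -1), Add(-118, m)))
Pow(Add(-448423, Function('N')(Function('V')(-8), 678)), -1) = Pow(Add(-448423, Mul(8, Pow(Add(457, Mul(Rational(1, 4), Pow(-8, -2), Pow(Add(3, -8), 2))), -1), Add(118, Mul(-1, 678)))), -1) = Pow(Add(-448423, Mul(8, Pow(Add(457, Mul(Rational(1, 4), Rational(1, 64), Pow(-5, 2))), -1), Add(118, -678))), -1) = Pow(Add(-448423, Mul(8, Pow(Add(457, Mul(Rational(1, 4), Rational(1, 64), 25)), -1), -560)), -1) = Pow(Add(-448423, Mul(8, Pow(Add(457, Rational(25, 256)), -1), -560)), -1) = Pow(Add(-448423, Mul(8, Pow(Rational(117017, 256), -1), -560)), -1) = Pow(Add(-448423, Mul(8, Rational(256, 117017), -560)), -1) = Pow(Add(-448423, Rational(-1146880, 117017)), -1) = Pow(Rational(-52474261071, 117017), -1) = Rational(-117017, 52474261071)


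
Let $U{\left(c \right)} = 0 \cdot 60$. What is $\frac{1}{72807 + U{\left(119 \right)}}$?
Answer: $\frac{1}{72807} \approx 1.3735 \cdot 10^{-5}$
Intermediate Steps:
$U{\left(c \right)} = 0$
$\frac{1}{72807 + U{\left(119 \right)}} = \frac{1}{72807 + 0} = \frac{1}{72807}$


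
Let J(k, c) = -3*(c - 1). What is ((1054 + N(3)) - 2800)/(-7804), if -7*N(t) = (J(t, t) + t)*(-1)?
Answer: 12225/54628 ≈ 0.22379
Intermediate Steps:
J(k, c) = 3 - 3*c (J(k, c) = -3*(-1 + c) = 3 - 3*c)
N(t) = 3/7 - 2*t/7 (N(t) = -((3 - 3*t) + t)*(-1)/7 = -(3 - 2*t)*(-1)/7 = -(-3 + 2*t)/7 = 3/7 - 2*t/7)
((1054 + N(3)) - 2800)/(-7804) = ((1054 + (3/7 - 2/7*3)) - 2800)/(-7804) = ((1054 + (3/7 - 6/7)) - 2800)*(-1/7804) = ((1054 - 3/7) - 2800)*(-1/7804) = (7375/7 - 2800)*(-1/7804) = -12225/7*(-1/7804) = 12225/54628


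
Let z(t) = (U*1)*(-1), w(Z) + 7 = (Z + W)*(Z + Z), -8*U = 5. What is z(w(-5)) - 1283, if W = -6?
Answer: -10259/8 ≈ -1282.4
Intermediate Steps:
U = -5/8 (U = -1/8*5 = -5/8 ≈ -0.62500)
w(Z) = -7 + 2*Z*(-6 + Z) (w(Z) = -7 + (Z - 6)*(Z + Z) = -7 + (-6 + Z)*(2*Z) = -7 + 2*Z*(-6 + Z))
z(t) = 5/8 (z(t) = -5/8*1*(-1) = -5/8*(-1) = 5/8)
z(w(-5)) - 1283 = 5/8 - 1283 = -10259/8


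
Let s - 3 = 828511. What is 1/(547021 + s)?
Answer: 1/1375535 ≈ 7.2699e-7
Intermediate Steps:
s = 828514 (s = 3 + 828511 = 828514)
1/(547021 + s) = 1/(547021 + 828514) = 1/1375535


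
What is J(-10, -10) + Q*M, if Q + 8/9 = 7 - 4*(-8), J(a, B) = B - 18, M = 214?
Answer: 73150/9 ≈ 8127.8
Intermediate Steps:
J(a, B) = -18 + B
Q = 343/9 (Q = -8/9 + (7 - 4*(-8)) = -8/9 + (7 + 32) = -8/9 + 39 = 343/9 ≈ 38.111)
J(-10, -10) + Q*M = (-18 - 10) + (343/9)*214 = -28 + 73402/9 = 73150/9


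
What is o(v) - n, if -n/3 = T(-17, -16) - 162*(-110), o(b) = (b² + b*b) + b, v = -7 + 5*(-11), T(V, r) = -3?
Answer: 61077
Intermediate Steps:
v = -62 (v = -7 - 55 = -62)
o(b) = b + 2*b² (o(b) = (b² + b²) + b = 2*b² + b = b + 2*b²)
n = -53451 (n = -3*(-3 - 162*(-110)) = -3*(-3 + 17820) = -3*17817 = -53451)
o(v) - n = -62*(1 + 2*(-62)) - 1*(-53451) = -62*(1 - 124) + 53451 = -62*(-123) + 53451 = 7626 + 53451 = 61077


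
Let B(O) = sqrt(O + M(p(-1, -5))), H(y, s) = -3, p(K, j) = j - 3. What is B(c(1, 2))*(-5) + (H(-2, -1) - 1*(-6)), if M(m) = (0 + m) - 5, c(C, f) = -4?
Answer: 3 - 5*I*sqrt(17) ≈ 3.0 - 20.616*I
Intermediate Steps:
p(K, j) = -3 + j
M(m) = -5 + m (M(m) = m - 5 = -5 + m)
B(O) = sqrt(-13 + O) (B(O) = sqrt(O + (-5 + (-3 - 5))) = sqrt(O + (-5 - 8)) = sqrt(O - 13) = sqrt(-13 + O))
B(c(1, 2))*(-5) + (H(-2, -1) - 1*(-6)) = sqrt(-13 - 4)*(-5) + (-3 - 1*(-6)) = sqrt(-17)*(-5) + (-3 + 6) = (I*sqrt(17))*(-5) + 3 = -5*I*sqrt(17) + 3 = 3 - 5*I*sqrt(17)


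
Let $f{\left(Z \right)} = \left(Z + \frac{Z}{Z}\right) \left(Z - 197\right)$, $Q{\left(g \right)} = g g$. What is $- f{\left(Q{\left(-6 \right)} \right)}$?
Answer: $5957$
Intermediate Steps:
$Q{\left(g \right)} = g^{2}$
$f{\left(Z \right)} = \left(1 + Z\right) \left(-197 + Z\right)$ ($f{\left(Z \right)} = \left(Z + 1\right) \left(-197 + Z\right) = \left(1 + Z\right) \left(-197 + Z\right)$)
$- f{\left(Q{\left(-6 \right)} \right)} = - (-197 + \left(\left(-6\right)^{2}\right)^{2} - 196 \left(-6\right)^{2}) = - (-197 + 36^{2} - 7056) = - (-197 + 1296 - 7056) = \left(-1\right) \left(-5957\right) = 5957$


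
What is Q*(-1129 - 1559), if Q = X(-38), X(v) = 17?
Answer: -45696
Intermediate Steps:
Q = 17
Q*(-1129 - 1559) = 17*(-1129 - 1559) = 17*(-2688) = -45696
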